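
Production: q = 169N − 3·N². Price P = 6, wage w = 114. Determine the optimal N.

The marginal product of N is MP_N = 169 − 6N.
A price-taking firm hires until the value of the marginal product equals the wage: P·MP_N = w, so 6·(169 − 6N) = 114.
Then 169 − 6N = 19, giving N = 25.

N* = 25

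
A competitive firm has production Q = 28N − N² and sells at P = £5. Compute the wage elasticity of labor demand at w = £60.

From P·MP_N = w with MP_N = 28 − 2N, labor demand is N(w) = (28 − w/5)/2.
dN/dw = −1/(10) = -0.1.
At w = 60, N = 8, so ε = (dN/dw)·(w/N) = (-0.1)·(60/8) = -0.75.

ε = -0.75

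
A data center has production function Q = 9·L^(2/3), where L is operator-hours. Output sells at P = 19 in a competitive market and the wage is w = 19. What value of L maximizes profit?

MP_L = (2/3)·9·L^(-1/3) = 6·L^(-1/3).
Profit maximization for a price taker requires P·MP_L = w: 19·6·L^(-1/3) = 19.
So L^(-1/3) = 1/6, which gives L = 216.

L* = 216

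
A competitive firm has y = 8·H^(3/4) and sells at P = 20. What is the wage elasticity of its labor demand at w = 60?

MP_H = (3/4)·8·H^(-1/4), so P·MP_H = w gives 120·H^(-1/4) = w.
Solving, H(w) = (120/w)^(4). This is a constant-elasticity form: H ∝ w^(−4), so ε = −4.

ε = -4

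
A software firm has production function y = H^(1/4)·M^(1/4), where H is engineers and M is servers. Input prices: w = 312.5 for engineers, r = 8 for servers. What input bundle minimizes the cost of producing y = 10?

H* = 16, M* = 625

Cost minimization requires the marginal rate of technical substitution to equal the input-price ratio: MP_H/MP_M = w/r.
Here MP_H/MP_M = (1/4)·(M/H)/(1/4) = (M/H). Setting this equal to 312.5/8 = 39.0625 gives M = 39.0625H.
Substituting into y = 10: H^(1/4)·(39.0625H)^(1/4) = 10.
Solving, H = 16 and M = 625.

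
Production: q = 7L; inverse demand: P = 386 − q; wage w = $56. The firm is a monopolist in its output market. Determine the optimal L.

Marginal revenue from the inverse demand is MR = 386 − 2q.
The marginal product is MP_L = 7.
A monopolist hires until marginal revenue product equals the wage: MR·MP_L = w.
(386 − 14L)·7 = 56, so L = 27.

L* = 27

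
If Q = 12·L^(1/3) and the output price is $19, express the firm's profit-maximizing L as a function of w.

L(w) = (76/w)^(3/2)

MP_L = (1/3)·12·L^(-2/3) = 4·L^(-2/3).
Setting P·MP_L = w: 76·L^(-2/3) = w.
Solving for L: L^(-2/3) = w/76, so L = (76/w)^(3/2).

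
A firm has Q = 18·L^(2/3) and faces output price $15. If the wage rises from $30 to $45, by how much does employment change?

From P·MP_L = w with MP_L = 12·L^(-1/3), the labor demand is L(w) = (180/w)^(3).
At w = 30: L = 216. At w = 45: L = 64.
ΔL = 64 − 216 = -152.

ΔL = -152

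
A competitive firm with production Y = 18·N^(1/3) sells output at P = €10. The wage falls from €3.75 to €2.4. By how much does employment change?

From P·MP_N = w with MP_N = 6·N^(-2/3), the labor demand is N(w) = (60/w)^(3/2).
At w = 3.75: N = 64. At w = 2.4: N = 125.
ΔN = 125 − 64 = 61.

ΔN = 61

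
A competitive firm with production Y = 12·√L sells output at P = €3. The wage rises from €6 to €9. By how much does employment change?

From P·MP_L = w with MP_L = 6·L^(-1/2), the labor demand is L(w) = (18/w)^(2).
At w = 6: L = 9. At w = 9: L = 4.
ΔL = 4 − 9 = -5.

ΔL = -5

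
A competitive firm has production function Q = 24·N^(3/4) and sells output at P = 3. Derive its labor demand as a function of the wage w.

N(w) = 8503056/w^(4)

MP_N = (3/4)·24·N^(-1/4) = 18·N^(-1/4).
Setting P·MP_N = w: 54·N^(-1/4) = w.
Solving for N: N^(-1/4) = w/54, so N = (54/w)^(4).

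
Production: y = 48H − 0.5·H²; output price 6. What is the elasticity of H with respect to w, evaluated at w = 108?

ε = -0.6

From P·MP_H = w with MP_H = 48 − H, labor demand is H(w) = 48 − w/6.
dH/dw = −1/(6) = -1/6.
At w = 108, H = 30, so ε = (dH/dw)·(w/H) = (-1/6)·(108/30) = -0.6.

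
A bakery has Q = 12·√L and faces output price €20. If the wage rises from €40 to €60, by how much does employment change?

ΔL = -5

From P·MP_L = w with MP_L = 6·L^(-1/2), the labor demand is L(w) = (120/w)^(2).
At w = 40: L = 9. At w = 60: L = 4.
ΔL = 4 − 9 = -5.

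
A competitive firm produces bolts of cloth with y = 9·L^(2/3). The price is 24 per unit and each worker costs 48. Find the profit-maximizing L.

L* = 27

MP_L = (2/3)·9·L^(-1/3) = 6·L^(-1/3).
Profit maximization for a price taker requires P·MP_L = w: 24·6·L^(-1/3) = 48.
So L^(-1/3) = 1/3, which gives L = 27.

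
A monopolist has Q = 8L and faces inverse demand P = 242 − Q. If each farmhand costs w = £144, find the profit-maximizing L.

Marginal revenue from the inverse demand is MR = 242 − 2Q.
The marginal product is MP_L = 8.
A monopolist hires until marginal revenue product equals the wage: MR·MP_L = w.
(242 − 16L)·8 = 144, so L = 14.

L* = 14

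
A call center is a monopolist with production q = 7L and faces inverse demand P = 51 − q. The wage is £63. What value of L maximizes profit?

Marginal revenue from the inverse demand is MR = 51 − 2q.
The marginal product is MP_L = 7.
A monopolist hires until marginal revenue product equals the wage: MR·MP_L = w.
(51 − 14L)·7 = 63, so L = 3.

L* = 3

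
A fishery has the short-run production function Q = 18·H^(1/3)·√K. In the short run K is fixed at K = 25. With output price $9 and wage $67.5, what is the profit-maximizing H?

H* = 8

With K = 25, MP_H = (1/3)·18·H^(-2/3)·25^(1/2) = 30·H^(-2/3).
Profit maximization for a price taker requires P·MP_H = w: 9·30·H^(-2/3) = 67.5.
So H^(-2/3) = 0.25, which gives H = 8.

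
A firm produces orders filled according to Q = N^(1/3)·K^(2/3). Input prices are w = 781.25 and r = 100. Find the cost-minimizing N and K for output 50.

N* = 8, K* = 125

Cost minimization requires the marginal rate of technical substitution to equal the input-price ratio: MP_N/MP_K = w/r.
Here MP_N/MP_K = (1/3)·(K/N)/(2/3) = 0.5·(K/N). Setting this equal to 781.25/100 = 7.8125 gives K = 15.625N.
Substituting into Q = 50: N^(1/3)·(15.625N)^(2/3) = 50.
Solving, N = 8 and K = 125.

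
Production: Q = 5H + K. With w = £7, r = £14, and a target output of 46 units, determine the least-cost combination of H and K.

The inputs are perfect substitutes, so the firm uses whichever has the lower cost per unit of output.
Cost per unit of output via H is 1.4; via K it is 14. H is cheaper.
Producing Q = 46 with H alone: H = 9.2, K = 0.

H* = 9.2, K* = 0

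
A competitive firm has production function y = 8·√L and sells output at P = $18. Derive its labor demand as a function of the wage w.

L(w) = 5184/w²

MP_L = (1/2)·8·L^(-1/2) = 4·L^(-1/2).
Setting P·MP_L = w: 72·L^(-1/2) = w.
Solving for L: L^(-1/2) = w/72, so L = (72/w)^(2).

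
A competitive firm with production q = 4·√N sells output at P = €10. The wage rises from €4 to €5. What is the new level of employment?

N* = 16

From P·MP_N = w with MP_N = 2·N^(-1/2), the labor demand is N(w) = (20/w)^(2).
At w = 4: N = 25. At w = 5: N = 16.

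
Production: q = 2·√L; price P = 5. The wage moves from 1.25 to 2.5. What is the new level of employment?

L* = 4

From P·MP_L = w with MP_L = L^(-1/2), the labor demand is L(w) = (5/w)^(2).
At w = 1.25: L = 16. At w = 2.5: L = 4.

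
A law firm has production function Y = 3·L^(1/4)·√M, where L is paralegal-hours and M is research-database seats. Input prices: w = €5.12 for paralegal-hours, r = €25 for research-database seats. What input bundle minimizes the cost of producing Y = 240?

L* = 625, M* = 256

Cost minimization requires the marginal rate of technical substitution to equal the input-price ratio: MP_L/MP_M = w/r.
Here MP_L/MP_M = (1/4)·(M/L)/(1/2) = 0.5·(M/L). Setting this equal to 5.12/25 = 0.2048 gives M = 0.4096L.
Substituting into Y = 240: 3·L^(1/4)·(0.4096L)^(1/2) = 240.
Solving, L = 625 and M = 256.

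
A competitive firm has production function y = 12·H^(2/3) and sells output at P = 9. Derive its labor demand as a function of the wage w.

H(w) = 373248/w³

MP_H = (2/3)·12·H^(-1/3) = 8·H^(-1/3).
Setting P·MP_H = w: 72·H^(-1/3) = w.
Solving for H: H^(-1/3) = w/72, so H = (72/w)^(3).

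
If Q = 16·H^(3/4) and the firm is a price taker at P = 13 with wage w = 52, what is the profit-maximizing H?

MP_H = (3/4)·16·H^(-1/4) = 12·H^(-1/4).
Profit maximization for a price taker requires P·MP_H = w: 13·12·H^(-1/4) = 52.
So H^(-1/4) = 1/3, which gives H = 81.

H* = 81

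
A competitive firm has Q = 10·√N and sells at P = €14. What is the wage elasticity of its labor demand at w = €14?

MP_N = (1/2)·10·N^(-1/2), so P·MP_N = w gives 70·N^(-1/2) = w.
Solving, N(w) = (70/w)^(2). This is a constant-elasticity form: N ∝ w^(−2), so ε = −2.

ε = -2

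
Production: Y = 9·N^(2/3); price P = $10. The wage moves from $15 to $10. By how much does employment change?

From P·MP_N = w with MP_N = 6·N^(-1/3), the labor demand is N(w) = (60/w)^(3).
At w = 15: N = 64. At w = 10: N = 216.
ΔN = 216 − 64 = 152.

ΔN = 152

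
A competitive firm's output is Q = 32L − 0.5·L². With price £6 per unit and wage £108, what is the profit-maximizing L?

L* = 14

The marginal product of L is MP_L = 32 − L.
A price-taking firm hires until the value of the marginal product equals the wage: P·MP_L = w, so 6·(32 − L) = 108.
Then 32 − L = 18, giving L = 14.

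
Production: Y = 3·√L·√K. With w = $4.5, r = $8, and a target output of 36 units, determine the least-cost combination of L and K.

Cost minimization requires the marginal rate of technical substitution to equal the input-price ratio: MP_L/MP_K = w/r.
Here MP_L/MP_K = (1/2)·(K/L)/(1/2) = (K/L). Setting this equal to 4.5/8 = 0.5625 gives K = 0.5625L.
Substituting into Y = 36: 3·L^(1/2)·(0.5625L)^(1/2) = 36.
Solving, L = 16 and K = 9.

L* = 16, K* = 9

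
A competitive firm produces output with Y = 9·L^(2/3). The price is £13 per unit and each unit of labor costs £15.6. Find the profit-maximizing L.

MP_L = (2/3)·9·L^(-1/3) = 6·L^(-1/3).
Profit maximization for a price taker requires P·MP_L = w: 13·6·L^(-1/3) = 15.6.
So L^(-1/3) = 0.2, which gives L = 125.

L* = 125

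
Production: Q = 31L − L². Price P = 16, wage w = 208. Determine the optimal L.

L* = 9

The marginal product of L is MP_L = 31 − 2L.
A price-taking firm hires until the value of the marginal product equals the wage: P·MP_L = w, so 16·(31 − 2L) = 208.
Then 31 − 2L = 13, giving L = 9.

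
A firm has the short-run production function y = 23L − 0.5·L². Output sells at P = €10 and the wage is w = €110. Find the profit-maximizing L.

The marginal product of L is MP_L = 23 − L.
A price-taking firm hires until the value of the marginal product equals the wage: P·MP_L = w, so 10·(23 − L) = 110.
Then 23 − L = 11, giving L = 12.

L* = 12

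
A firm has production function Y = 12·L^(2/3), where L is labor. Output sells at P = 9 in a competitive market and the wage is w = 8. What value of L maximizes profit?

MP_L = (2/3)·12·L^(-1/3) = 8·L^(-1/3).
Profit maximization for a price taker requires P·MP_L = w: 9·8·L^(-1/3) = 8.
So L^(-1/3) = 1/9, which gives L = 729.

L* = 729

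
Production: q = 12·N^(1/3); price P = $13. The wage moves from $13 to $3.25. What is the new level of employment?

N* = 64

From P·MP_N = w with MP_N = 4·N^(-2/3), the labor demand is N(w) = (52/w)^(3/2).
At w = 13: N = 8. At w = 3.25: N = 64.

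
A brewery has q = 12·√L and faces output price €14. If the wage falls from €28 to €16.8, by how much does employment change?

From P·MP_L = w with MP_L = 6·L^(-1/2), the labor demand is L(w) = (84/w)^(2).
At w = 28: L = 9. At w = 16.8: L = 25.
ΔL = 25 − 9 = 16.

ΔL = 16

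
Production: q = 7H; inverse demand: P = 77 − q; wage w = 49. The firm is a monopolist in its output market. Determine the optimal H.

Marginal revenue from the inverse demand is MR = 77 − 2q.
The marginal product is MP_H = 7.
A monopolist hires until marginal revenue product equals the wage: MR·MP_H = w.
(77 − 14H)·7 = 49, so H = 5.

H* = 5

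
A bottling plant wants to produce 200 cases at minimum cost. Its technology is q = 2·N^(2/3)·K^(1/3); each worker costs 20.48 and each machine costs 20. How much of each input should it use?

N* = 125, K* = 64

Cost minimization requires the marginal rate of technical substitution to equal the input-price ratio: MP_N/MP_K = w/r.
Here MP_N/MP_K = (2/3)·(K/N)/(1/3) = 2·(K/N). Setting this equal to 20.48/20 = 1.024 gives K = 0.512N.
Substituting into q = 200: 2·N^(2/3)·(0.512N)^(1/3) = 200.
Solving, N = 125 and K = 64.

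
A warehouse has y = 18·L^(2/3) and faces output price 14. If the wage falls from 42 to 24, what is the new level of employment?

From P·MP_L = w with MP_L = 12·L^(-1/3), the labor demand is L(w) = (168/w)^(3).
At w = 42: L = 64. At w = 24: L = 343.

L* = 343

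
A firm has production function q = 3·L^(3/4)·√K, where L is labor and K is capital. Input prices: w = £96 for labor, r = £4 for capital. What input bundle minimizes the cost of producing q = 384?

Cost minimization requires the marginal rate of technical substitution to equal the input-price ratio: MP_L/MP_K = w/r.
Here MP_L/MP_K = (3/4)·(K/L)/(1/2) = 1.5·(K/L). Setting this equal to 96/4 = 24 gives K = 16L.
Substituting into q = 384: 3·L^(3/4)·(16L)^(1/2) = 384.
Solving, L = 16 and K = 256.

L* = 16, K* = 256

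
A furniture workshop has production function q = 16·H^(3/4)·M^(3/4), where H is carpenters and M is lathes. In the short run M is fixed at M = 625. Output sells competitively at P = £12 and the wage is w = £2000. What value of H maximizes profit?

H* = 6561

With M = 625, MP_H = (3/4)·16·H^(-1/4)·625^(3/4) = 1500·H^(-1/4).
Profit maximization for a price taker requires P·MP_H = w: 12·1500·H^(-1/4) = 2000.
So H^(-1/4) = 1/9, which gives H = 6561.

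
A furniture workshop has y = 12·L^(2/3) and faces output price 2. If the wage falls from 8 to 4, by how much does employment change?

ΔL = 56

From P·MP_L = w with MP_L = 8·L^(-1/3), the labor demand is L(w) = (16/w)^(3).
At w = 8: L = 8. At w = 4: L = 64.
ΔL = 64 − 8 = 56.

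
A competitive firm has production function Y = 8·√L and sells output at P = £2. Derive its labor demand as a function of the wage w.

L(w) = 64/w²

MP_L = (1/2)·8·L^(-1/2) = 4·L^(-1/2).
Setting P·MP_L = w: 8·L^(-1/2) = w.
Solving for L: L^(-1/2) = w/8, so L = (8/w)^(2).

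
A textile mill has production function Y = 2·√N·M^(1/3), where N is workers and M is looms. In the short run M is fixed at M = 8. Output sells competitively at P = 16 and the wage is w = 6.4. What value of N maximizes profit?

With M = 8, MP_N = (1/2)·2·N^(-1/2)·8^(1/3) = 2·N^(-1/2).
Profit maximization for a price taker requires P·MP_N = w: 16·2·N^(-1/2) = 6.4.
So N^(-1/2) = 0.2, which gives N = 25.

N* = 25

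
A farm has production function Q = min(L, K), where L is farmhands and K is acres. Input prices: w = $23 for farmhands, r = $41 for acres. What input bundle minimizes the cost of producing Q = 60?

With a fixed-proportions technology, the cost-minimizing bundle uses no slack in either input: L = K = Q.
So L = 60 and K = 60.

L* = 60, K* = 60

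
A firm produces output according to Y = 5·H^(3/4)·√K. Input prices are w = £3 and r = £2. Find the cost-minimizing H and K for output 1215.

Cost minimization requires the marginal rate of technical substitution to equal the input-price ratio: MP_H/MP_K = w/r.
Here MP_H/MP_K = (3/4)·(K/H)/(1/2) = 1.5·(K/H). Setting this equal to 3/2 = 1.5 gives K = H.
Substituting into Y = 1215: 5·H^(3/4)·(H)^(1/2) = 1215.
Solving, H = 81 and K = 81.

H* = 81, K* = 81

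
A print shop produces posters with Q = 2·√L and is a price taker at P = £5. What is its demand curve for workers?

MP_L = (1/2)·2·L^(-1/2) = L^(-1/2).
Setting P·MP_L = w: 5·L^(-1/2) = w.
Solving for L: L^(-1/2) = w/5, so L = (5/w)^(2).

L(w) = 25/w²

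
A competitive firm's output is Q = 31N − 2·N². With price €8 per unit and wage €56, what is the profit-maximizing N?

N* = 6

The marginal product of N is MP_N = 31 − 4N.
A price-taking firm hires until the value of the marginal product equals the wage: P·MP_N = w, so 8·(31 − 4N) = 56.
Then 31 − 4N = 7, giving N = 6.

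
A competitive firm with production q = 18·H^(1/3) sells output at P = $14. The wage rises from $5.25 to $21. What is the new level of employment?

H* = 8

From P·MP_H = w with MP_H = 6·H^(-2/3), the labor demand is H(w) = (84/w)^(3/2).
At w = 5.25: H = 64. At w = 21: H = 8.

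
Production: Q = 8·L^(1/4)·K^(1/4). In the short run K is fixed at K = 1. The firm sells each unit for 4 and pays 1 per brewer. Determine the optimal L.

L* = 16

With K = 1, MP_L = (1/4)·8·L^(-3/4)·1^(1/4) = 2·L^(-3/4).
Profit maximization for a price taker requires P·MP_L = w: 4·2·L^(-3/4) = 1.
So L^(-3/4) = 0.125, which gives L = 16.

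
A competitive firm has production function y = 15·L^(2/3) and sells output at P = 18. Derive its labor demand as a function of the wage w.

L(w) = 5832000/w³

MP_L = (2/3)·15·L^(-1/3) = 10·L^(-1/3).
Setting P·MP_L = w: 180·L^(-1/3) = w.
Solving for L: L^(-1/3) = w/180, so L = (180/w)^(3).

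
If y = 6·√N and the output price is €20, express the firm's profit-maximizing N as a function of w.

MP_N = (1/2)·6·N^(-1/2) = 3·N^(-1/2).
Setting P·MP_N = w: 60·N^(-1/2) = w.
Solving for N: N^(-1/2) = w/60, so N = (60/w)^(2).

N(w) = 3600/w²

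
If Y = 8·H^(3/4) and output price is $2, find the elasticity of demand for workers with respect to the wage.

ε = -4

MP_H = (3/4)·8·H^(-1/4), so P·MP_H = w gives 12·H^(-1/4) = w.
Solving, H(w) = (12/w)^(4). This is a constant-elasticity form: H ∝ w^(−4), so ε = −4.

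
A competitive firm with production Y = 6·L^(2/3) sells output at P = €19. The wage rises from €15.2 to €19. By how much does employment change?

ΔL = -61

From P·MP_L = w with MP_L = 4·L^(-1/3), the labor demand is L(w) = (76/w)^(3).
At w = 15.2: L = 125. At w = 19: L = 64.
ΔL = 64 − 125 = -61.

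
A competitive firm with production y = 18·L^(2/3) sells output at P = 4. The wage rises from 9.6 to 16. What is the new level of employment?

From P·MP_L = w with MP_L = 12·L^(-1/3), the labor demand is L(w) = (48/w)^(3).
At w = 9.6: L = 125. At w = 16: L = 27.

L* = 27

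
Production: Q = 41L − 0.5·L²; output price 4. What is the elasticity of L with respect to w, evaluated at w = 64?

ε = -0.64

From P·MP_L = w with MP_L = 41 − L, labor demand is L(w) = 41 − w/4.
dL/dw = −1/(4) = -0.25.
At w = 64, L = 25, so ε = (dL/dw)·(w/L) = (-0.25)·(64/25) = -0.64.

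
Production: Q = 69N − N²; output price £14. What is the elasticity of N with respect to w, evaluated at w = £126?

ε = -0.15

From P·MP_N = w with MP_N = 69 − 2N, labor demand is N(w) = (69 − w/14)/2.
dN/dw = −1/(28) = -1/28.
At w = 126, N = 30, so ε = (dN/dw)·(w/N) = (-1/28)·(126/30) = -0.15.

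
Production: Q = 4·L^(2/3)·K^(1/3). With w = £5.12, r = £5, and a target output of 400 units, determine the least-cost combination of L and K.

L* = 125, K* = 64

Cost minimization requires the marginal rate of technical substitution to equal the input-price ratio: MP_L/MP_K = w/r.
Here MP_L/MP_K = (2/3)·(K/L)/(1/3) = 2·(K/L). Setting this equal to 5.12/5 = 1.024 gives K = 0.512L.
Substituting into Q = 400: 4·L^(2/3)·(0.512L)^(1/3) = 400.
Solving, L = 125 and K = 64.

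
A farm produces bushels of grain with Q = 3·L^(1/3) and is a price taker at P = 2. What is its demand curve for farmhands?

L(w) = (2/w)^(3/2)

MP_L = (1/3)·3·L^(-2/3) = L^(-2/3).
Setting P·MP_L = w: 2·L^(-2/3) = w.
Solving for L: L^(-2/3) = w/2, so L = (2/w)^(3/2).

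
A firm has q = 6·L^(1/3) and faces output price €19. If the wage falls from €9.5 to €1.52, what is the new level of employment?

L* = 125

From P·MP_L = w with MP_L = 2·L^(-2/3), the labor demand is L(w) = (38/w)^(3/2).
At w = 9.5: L = 8. At w = 1.52: L = 125.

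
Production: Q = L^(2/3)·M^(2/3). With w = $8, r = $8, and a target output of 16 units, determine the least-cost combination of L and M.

Cost minimization requires the marginal rate of technical substitution to equal the input-price ratio: MP_L/MP_M = w/r.
Here MP_L/MP_M = (2/3)·(M/L)/(2/3) = (M/L). Setting this equal to 8/8 = 1 gives M = L.
Substituting into Q = 16: L^(2/3)·(L)^(2/3) = 16.
Solving, L = 8 and M = 8.

L* = 8, M* = 8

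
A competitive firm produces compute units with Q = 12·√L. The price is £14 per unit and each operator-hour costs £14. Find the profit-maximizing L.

L* = 36

MP_L = (1/2)·12·L^(-1/2) = 6·L^(-1/2).
Profit maximization for a price taker requires P·MP_L = w: 14·6·L^(-1/2) = 14.
So L^(-1/2) = 1/6, which gives L = 36.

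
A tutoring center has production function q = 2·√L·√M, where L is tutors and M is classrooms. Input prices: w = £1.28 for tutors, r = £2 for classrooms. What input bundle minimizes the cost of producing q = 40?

Cost minimization requires the marginal rate of technical substitution to equal the input-price ratio: MP_L/MP_M = w/r.
Here MP_L/MP_M = (1/2)·(M/L)/(1/2) = (M/L). Setting this equal to 1.28/2 = 0.64 gives M = 0.64L.
Substituting into q = 40: 2·L^(1/2)·(0.64L)^(1/2) = 40.
Solving, L = 25 and M = 16.

L* = 25, M* = 16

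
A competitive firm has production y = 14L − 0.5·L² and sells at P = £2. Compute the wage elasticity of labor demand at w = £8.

ε = -0.4

From P·MP_L = w with MP_L = 14 − L, labor demand is L(w) = 14 − w/2.
dL/dw = −1/(2) = -0.5.
At w = 8, L = 10, so ε = (dL/dw)·(w/L) = (-0.5)·(8/10) = -0.4.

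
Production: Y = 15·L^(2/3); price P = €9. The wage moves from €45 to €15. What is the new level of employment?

L* = 216

From P·MP_L = w with MP_L = 10·L^(-1/3), the labor demand is L(w) = (90/w)^(3).
At w = 45: L = 8. At w = 15: L = 216.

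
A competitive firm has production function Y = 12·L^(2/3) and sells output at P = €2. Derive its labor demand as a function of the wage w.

L(w) = 4096/w³

MP_L = (2/3)·12·L^(-1/3) = 8·L^(-1/3).
Setting P·MP_L = w: 16·L^(-1/3) = w.
Solving for L: L^(-1/3) = w/16, so L = (16/w)^(3).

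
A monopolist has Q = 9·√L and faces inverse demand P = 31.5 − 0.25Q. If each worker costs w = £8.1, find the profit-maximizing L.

Marginal revenue from the inverse demand is MR = 31.5 − 0.5Q.
The marginal product is MP_L = 4.5·L^(-1/2).
A monopolist hires until marginal revenue product equals the wage: MR·MP_L = w.
At L, Q = 9·√L. Substituting and solving: (31.5 − 4.5·√L)·4.5·L^(-1/2) = 8.1 gives L = 25.

L* = 25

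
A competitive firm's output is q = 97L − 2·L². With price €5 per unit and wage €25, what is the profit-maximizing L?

L* = 23

The marginal product of L is MP_L = 97 − 4L.
A price-taking firm hires until the value of the marginal product equals the wage: P·MP_L = w, so 5·(97 − 4L) = 25.
Then 97 − 4L = 5, giving L = 23.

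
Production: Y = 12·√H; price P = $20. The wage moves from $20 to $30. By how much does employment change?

From P·MP_H = w with MP_H = 6·H^(-1/2), the labor demand is H(w) = (120/w)^(2).
At w = 20: H = 36. At w = 30: H = 16.
ΔH = 16 − 36 = -20.

ΔH = -20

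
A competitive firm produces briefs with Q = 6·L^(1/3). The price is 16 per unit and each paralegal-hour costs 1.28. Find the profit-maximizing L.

MP_L = (1/3)·6·L^(-2/3) = 2·L^(-2/3).
Profit maximization for a price taker requires P·MP_L = w: 16·2·L^(-2/3) = 1.28.
So L^(-2/3) = 0.04, which gives L = 125.

L* = 125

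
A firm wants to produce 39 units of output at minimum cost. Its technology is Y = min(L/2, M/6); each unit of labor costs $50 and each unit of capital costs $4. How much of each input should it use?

L* = 78, M* = 234

With a fixed-proportions technology, the cost-minimizing bundle uses no slack in either input: L/2 = M/6 = Y.
So L = 2·39 = 78 and M = 6·39 = 234.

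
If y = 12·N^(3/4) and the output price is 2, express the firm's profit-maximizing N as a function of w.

MP_N = (3/4)·12·N^(-1/4) = 9·N^(-1/4).
Setting P·MP_N = w: 18·N^(-1/4) = w.
Solving for N: N^(-1/4) = w/18, so N = (18/w)^(4).

N(w) = 104976/w^(4)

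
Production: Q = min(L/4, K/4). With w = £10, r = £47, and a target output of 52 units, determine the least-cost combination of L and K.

With a fixed-proportions technology, the cost-minimizing bundle uses no slack in either input: L/4 = K/4 = Q.
So L = 4·52 = 208 and K = 4·52 = 208.

L* = 208, K* = 208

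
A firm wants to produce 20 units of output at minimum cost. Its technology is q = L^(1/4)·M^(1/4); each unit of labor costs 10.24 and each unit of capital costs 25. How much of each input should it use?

Cost minimization requires the marginal rate of technical substitution to equal the input-price ratio: MP_L/MP_M = w/r.
Here MP_L/MP_M = (1/4)·(M/L)/(1/4) = (M/L). Setting this equal to 10.24/25 = 0.4096 gives M = 0.4096L.
Substituting into q = 20: L^(1/4)·(0.4096L)^(1/4) = 20.
Solving, L = 625 and M = 256.

L* = 625, M* = 256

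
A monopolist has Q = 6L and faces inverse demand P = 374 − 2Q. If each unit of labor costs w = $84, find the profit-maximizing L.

L* = 15

Marginal revenue from the inverse demand is MR = 374 − 4Q.
The marginal product is MP_L = 6.
A monopolist hires until marginal revenue product equals the wage: MR·MP_L = w.
(374 − 24L)·6 = 84, so L = 15.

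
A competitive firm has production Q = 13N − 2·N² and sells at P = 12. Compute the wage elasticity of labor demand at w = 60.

ε = -0.625

From P·MP_N = w with MP_N = 13 − 4N, labor demand is N(w) = (13 − w/12)/4.
dN/dw = −1/(48) = -1/48.
At w = 60, N = 2, so ε = (dN/dw)·(w/N) = (-1/48)·(60/2) = -0.625.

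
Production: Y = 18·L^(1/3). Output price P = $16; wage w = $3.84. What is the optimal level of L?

MP_L = (1/3)·18·L^(-2/3) = 6·L^(-2/3).
Profit maximization for a price taker requires P·MP_L = w: 16·6·L^(-2/3) = 3.84.
So L^(-2/3) = 0.04, which gives L = 125.

L* = 125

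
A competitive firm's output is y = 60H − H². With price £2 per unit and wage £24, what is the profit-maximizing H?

The marginal product of H is MP_H = 60 − 2H.
A price-taking firm hires until the value of the marginal product equals the wage: P·MP_H = w, so 2·(60 − 2H) = 24.
Then 60 − 2H = 12, giving H = 24.

H* = 24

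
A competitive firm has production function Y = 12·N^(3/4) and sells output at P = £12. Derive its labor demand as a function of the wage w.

MP_N = (3/4)·12·N^(-1/4) = 9·N^(-1/4).
Setting P·MP_N = w: 108·N^(-1/4) = w.
Solving for N: N^(-1/4) = w/108, so N = (108/w)^(4).

N(w) = (108/w)^(4)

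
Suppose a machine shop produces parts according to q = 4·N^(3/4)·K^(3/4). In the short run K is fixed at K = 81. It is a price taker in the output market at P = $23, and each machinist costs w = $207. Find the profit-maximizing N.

N* = 6561

With K = 81, MP_N = (3/4)·4·N^(-1/4)·81^(3/4) = 81·N^(-1/4).
Profit maximization for a price taker requires P·MP_N = w: 23·81·N^(-1/4) = 207.
So N^(-1/4) = 1/9, which gives N = 6561.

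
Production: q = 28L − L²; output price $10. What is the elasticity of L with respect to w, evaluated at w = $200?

ε = -2.5

From P·MP_L = w with MP_L = 28 − 2L, labor demand is L(w) = (28 − w/10)/2.
dL/dw = −1/(20) = -0.05.
At w = 200, L = 4, so ε = (dL/dw)·(w/L) = (-0.05)·(200/4) = -2.5.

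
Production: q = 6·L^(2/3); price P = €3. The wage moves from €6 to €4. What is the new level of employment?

From P·MP_L = w with MP_L = 4·L^(-1/3), the labor demand is L(w) = (12/w)^(3).
At w = 6: L = 8. At w = 4: L = 27.

L* = 27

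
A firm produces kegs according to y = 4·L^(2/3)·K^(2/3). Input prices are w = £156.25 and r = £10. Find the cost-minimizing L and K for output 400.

L* = 8, K* = 125

Cost minimization requires the marginal rate of technical substitution to equal the input-price ratio: MP_L/MP_K = w/r.
Here MP_L/MP_K = (2/3)·(K/L)/(2/3) = (K/L). Setting this equal to 156.25/10 = 15.625 gives K = 15.625L.
Substituting into y = 400: 4·L^(2/3)·(15.625L)^(2/3) = 400.
Solving, L = 8 and K = 125.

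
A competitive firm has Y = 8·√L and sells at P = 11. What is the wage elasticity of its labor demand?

ε = -2

MP_L = (1/2)·8·L^(-1/2), so P·MP_L = w gives 44·L^(-1/2) = w.
Solving, L(w) = (44/w)^(2). This is a constant-elasticity form: L ∝ w^(−2), so ε = −2.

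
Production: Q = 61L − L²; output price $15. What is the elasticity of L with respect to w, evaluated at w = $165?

ε = -0.22

From P·MP_L = w with MP_L = 61 − 2L, labor demand is L(w) = (61 − w/15)/2.
dL/dw = −1/(30) = -1/30.
At w = 165, L = 25, so ε = (dL/dw)·(w/L) = (-1/30)·(165/25) = -0.22.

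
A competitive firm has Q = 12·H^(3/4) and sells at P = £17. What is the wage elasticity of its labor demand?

MP_H = (3/4)·12·H^(-1/4), so P·MP_H = w gives 153·H^(-1/4) = w.
Solving, H(w) = (153/w)^(4). This is a constant-elasticity form: H ∝ w^(−4), so ε = −4.

ε = -4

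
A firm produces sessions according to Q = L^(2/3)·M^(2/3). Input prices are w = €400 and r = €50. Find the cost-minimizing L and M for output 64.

L* = 8, M* = 64

Cost minimization requires the marginal rate of technical substitution to equal the input-price ratio: MP_L/MP_M = w/r.
Here MP_L/MP_M = (2/3)·(M/L)/(2/3) = (M/L). Setting this equal to 400/50 = 8 gives M = 8L.
Substituting into Q = 64: L^(2/3)·(8L)^(2/3) = 64.
Solving, L = 8 and M = 64.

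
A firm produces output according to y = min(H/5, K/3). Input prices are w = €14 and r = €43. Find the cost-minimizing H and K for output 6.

With a fixed-proportions technology, the cost-minimizing bundle uses no slack in either input: H/5 = K/3 = y.
So H = 5·6 = 30 and K = 3·6 = 18.

H* = 30, K* = 18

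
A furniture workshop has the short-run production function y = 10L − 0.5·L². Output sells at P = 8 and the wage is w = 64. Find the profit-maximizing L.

L* = 2

The marginal product of L is MP_L = 10 − L.
A price-taking firm hires until the value of the marginal product equals the wage: P·MP_L = w, so 8·(10 − L) = 64.
Then 10 − L = 8, giving L = 2.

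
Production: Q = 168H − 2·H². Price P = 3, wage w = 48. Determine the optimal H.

H* = 38

The marginal product of H is MP_H = 168 − 4H.
A price-taking firm hires until the value of the marginal product equals the wage: P·MP_H = w, so 3·(168 − 4H) = 48.
Then 168 − 4H = 16, giving H = 38.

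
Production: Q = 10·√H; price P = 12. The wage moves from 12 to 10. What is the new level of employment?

From P·MP_H = w with MP_H = 5·H^(-1/2), the labor demand is H(w) = (60/w)^(2).
At w = 12: H = 25. At w = 10: H = 36.

H* = 36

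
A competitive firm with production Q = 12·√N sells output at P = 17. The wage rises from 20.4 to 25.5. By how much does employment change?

From P·MP_N = w with MP_N = 6·N^(-1/2), the labor demand is N(w) = (102/w)^(2).
At w = 20.4: N = 25. At w = 25.5: N = 16.
ΔN = 16 − 25 = -9.

ΔN = -9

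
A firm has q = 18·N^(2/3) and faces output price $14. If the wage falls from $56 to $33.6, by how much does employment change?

ΔN = 98

From P·MP_N = w with MP_N = 12·N^(-1/3), the labor demand is N(w) = (168/w)^(3).
At w = 56: N = 27. At w = 33.6: N = 125.
ΔN = 125 − 27 = 98.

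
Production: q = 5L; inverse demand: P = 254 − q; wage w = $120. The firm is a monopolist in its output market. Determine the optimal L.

Marginal revenue from the inverse demand is MR = 254 − 2q.
The marginal product is MP_L = 5.
A monopolist hires until marginal revenue product equals the wage: MR·MP_L = w.
(254 − 10L)·5 = 120, so L = 23.

L* = 23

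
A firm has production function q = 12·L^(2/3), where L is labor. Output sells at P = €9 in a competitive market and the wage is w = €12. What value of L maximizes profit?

MP_L = (2/3)·12·L^(-1/3) = 8·L^(-1/3).
Profit maximization for a price taker requires P·MP_L = w: 9·8·L^(-1/3) = 12.
So L^(-1/3) = 1/6, which gives L = 216.

L* = 216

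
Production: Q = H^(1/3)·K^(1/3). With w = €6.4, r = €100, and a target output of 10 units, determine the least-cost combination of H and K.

H* = 125, K* = 8

Cost minimization requires the marginal rate of technical substitution to equal the input-price ratio: MP_H/MP_K = w/r.
Here MP_H/MP_K = (1/3)·(K/H)/(1/3) = (K/H). Setting this equal to 6.4/100 = 0.064 gives K = 0.064H.
Substituting into Q = 10: H^(1/3)·(0.064H)^(1/3) = 10.
Solving, H = 125 and K = 8.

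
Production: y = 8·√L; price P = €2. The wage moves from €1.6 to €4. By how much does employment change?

From P·MP_L = w with MP_L = 4·L^(-1/2), the labor demand is L(w) = (8/w)^(2).
At w = 1.6: L = 25. At w = 4: L = 4.
ΔL = 4 − 25 = -21.

ΔL = -21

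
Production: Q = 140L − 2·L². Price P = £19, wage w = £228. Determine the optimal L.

The marginal product of L is MP_L = 140 − 4L.
A price-taking firm hires until the value of the marginal product equals the wage: P·MP_L = w, so 19·(140 − 4L) = 228.
Then 140 − 4L = 12, giving L = 32.

L* = 32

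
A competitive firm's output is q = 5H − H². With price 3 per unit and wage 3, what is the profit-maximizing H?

H* = 2

The marginal product of H is MP_H = 5 − 2H.
A price-taking firm hires until the value of the marginal product equals the wage: P·MP_H = w, so 3·(5 − 2H) = 3.
Then 5 − 2H = 1, giving H = 2.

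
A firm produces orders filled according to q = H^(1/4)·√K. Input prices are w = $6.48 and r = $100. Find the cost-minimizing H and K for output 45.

H* = 625, K* = 81

Cost minimization requires the marginal rate of technical substitution to equal the input-price ratio: MP_H/MP_K = w/r.
Here MP_H/MP_K = (1/4)·(K/H)/(1/2) = 0.5·(K/H). Setting this equal to 6.48/100 = 0.0648 gives K = 0.1296H.
Substituting into q = 45: H^(1/4)·(0.1296H)^(1/2) = 45.
Solving, H = 625 and K = 81.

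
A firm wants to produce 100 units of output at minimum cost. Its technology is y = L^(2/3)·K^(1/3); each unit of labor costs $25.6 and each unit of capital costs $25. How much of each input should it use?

Cost minimization requires the marginal rate of technical substitution to equal the input-price ratio: MP_L/MP_K = w/r.
Here MP_L/MP_K = (2/3)·(K/L)/(1/3) = 2·(K/L). Setting this equal to 25.6/25 = 1.024 gives K = 0.512L.
Substituting into y = 100: L^(2/3)·(0.512L)^(1/3) = 100.
Solving, L = 125 and K = 64.

L* = 125, K* = 64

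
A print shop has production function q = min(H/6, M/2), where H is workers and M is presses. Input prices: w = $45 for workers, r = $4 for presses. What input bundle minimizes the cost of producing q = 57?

With a fixed-proportions technology, the cost-minimizing bundle uses no slack in either input: H/6 = M/2 = q.
So H = 6·57 = 342 and M = 2·57 = 114.

H* = 342, M* = 114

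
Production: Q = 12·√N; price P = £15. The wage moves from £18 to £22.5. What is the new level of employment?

N* = 16

From P·MP_N = w with MP_N = 6·N^(-1/2), the labor demand is N(w) = (90/w)^(2).
At w = 18: N = 25. At w = 22.5: N = 16.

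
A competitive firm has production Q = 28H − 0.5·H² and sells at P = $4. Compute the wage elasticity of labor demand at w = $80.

From P·MP_H = w with MP_H = 28 − H, labor demand is H(w) = 28 − w/4.
dH/dw = −1/(4) = -0.25.
At w = 80, H = 8, so ε = (dH/dw)·(w/H) = (-0.25)·(80/8) = -2.5.

ε = -2.5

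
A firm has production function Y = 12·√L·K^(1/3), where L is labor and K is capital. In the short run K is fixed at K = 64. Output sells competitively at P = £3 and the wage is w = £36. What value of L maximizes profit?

L* = 4

With K = 64, MP_L = (1/2)·12·L^(-1/2)·64^(1/3) = 24·L^(-1/2).
Profit maximization for a price taker requires P·MP_L = w: 3·24·L^(-1/2) = 36.
So L^(-1/2) = 0.5, which gives L = 4.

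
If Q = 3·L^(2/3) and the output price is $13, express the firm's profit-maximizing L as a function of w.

MP_L = (2/3)·3·L^(-1/3) = 2·L^(-1/3).
Setting P·MP_L = w: 26·L^(-1/3) = w.
Solving for L: L^(-1/3) = w/26, so L = (26/w)^(3).

L(w) = 17576/w³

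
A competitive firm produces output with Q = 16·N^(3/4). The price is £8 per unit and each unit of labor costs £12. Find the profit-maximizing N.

N* = 4096

MP_N = (3/4)·16·N^(-1/4) = 12·N^(-1/4).
Profit maximization for a price taker requires P·MP_N = w: 8·12·N^(-1/4) = 12.
So N^(-1/4) = 0.125, which gives N = 4096.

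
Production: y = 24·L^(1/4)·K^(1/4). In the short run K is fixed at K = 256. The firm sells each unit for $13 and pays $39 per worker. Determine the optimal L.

With K = 256, MP_L = (1/4)·24·L^(-3/4)·256^(1/4) = 24·L^(-3/4).
Profit maximization for a price taker requires P·MP_L = w: 13·24·L^(-3/4) = 39.
So L^(-3/4) = 0.125, which gives L = 16.

L* = 16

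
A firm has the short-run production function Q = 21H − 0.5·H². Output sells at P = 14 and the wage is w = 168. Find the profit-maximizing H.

H* = 9

The marginal product of H is MP_H = 21 − H.
A price-taking firm hires until the value of the marginal product equals the wage: P·MP_H = w, so 14·(21 − H) = 168.
Then 21 − H = 12, giving H = 9.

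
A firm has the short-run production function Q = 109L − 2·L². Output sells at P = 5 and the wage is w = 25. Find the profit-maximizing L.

L* = 26

The marginal product of L is MP_L = 109 − 4L.
A price-taking firm hires until the value of the marginal product equals the wage: P·MP_L = w, so 5·(109 − 4L) = 25.
Then 109 − 4L = 5, giving L = 26.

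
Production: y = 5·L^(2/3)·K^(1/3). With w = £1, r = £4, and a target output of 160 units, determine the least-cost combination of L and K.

Cost minimization requires the marginal rate of technical substitution to equal the input-price ratio: MP_L/MP_K = w/r.
Here MP_L/MP_K = (2/3)·(K/L)/(1/3) = 2·(K/L). Setting this equal to 1/4 = 0.25 gives K = 0.125L.
Substituting into y = 160: 5·L^(2/3)·(0.125L)^(1/3) = 160.
Solving, L = 64 and K = 8.

L* = 64, K* = 8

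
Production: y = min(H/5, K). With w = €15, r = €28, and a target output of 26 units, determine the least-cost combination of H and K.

H* = 130, K* = 26

With a fixed-proportions technology, the cost-minimizing bundle uses no slack in either input: H/5 = K = y.
So H = 5·26 = 130 and K = 26.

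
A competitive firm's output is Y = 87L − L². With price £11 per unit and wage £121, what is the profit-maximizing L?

L* = 38

The marginal product of L is MP_L = 87 − 2L.
A price-taking firm hires until the value of the marginal product equals the wage: P·MP_L = w, so 11·(87 − 2L) = 121.
Then 87 − 2L = 11, giving L = 38.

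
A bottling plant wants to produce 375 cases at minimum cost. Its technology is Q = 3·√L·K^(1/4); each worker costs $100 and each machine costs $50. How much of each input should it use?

L* = 625, K* = 625

Cost minimization requires the marginal rate of technical substitution to equal the input-price ratio: MP_L/MP_K = w/r.
Here MP_L/MP_K = (1/2)·(K/L)/(1/4) = 2·(K/L). Setting this equal to 100/50 = 2 gives K = L.
Substituting into Q = 375: 3·L^(1/2)·(L)^(1/4) = 375.
Solving, L = 625 and K = 625.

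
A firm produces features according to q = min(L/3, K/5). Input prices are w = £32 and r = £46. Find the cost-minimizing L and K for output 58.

With a fixed-proportions technology, the cost-minimizing bundle uses no slack in either input: L/3 = K/5 = q.
So L = 3·58 = 174 and K = 5·58 = 290.

L* = 174, K* = 290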